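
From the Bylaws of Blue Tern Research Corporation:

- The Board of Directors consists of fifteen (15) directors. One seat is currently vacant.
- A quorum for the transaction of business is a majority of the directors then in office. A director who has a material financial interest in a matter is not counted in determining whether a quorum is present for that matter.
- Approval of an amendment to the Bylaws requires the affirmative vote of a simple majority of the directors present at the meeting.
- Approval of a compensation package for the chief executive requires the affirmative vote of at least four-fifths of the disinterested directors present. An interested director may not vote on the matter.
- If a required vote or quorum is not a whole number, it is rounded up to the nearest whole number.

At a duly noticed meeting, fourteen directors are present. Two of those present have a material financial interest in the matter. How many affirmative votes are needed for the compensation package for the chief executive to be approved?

10

The compensation package for the chief executive requires four-fifths of the disinterested directors present (14 − 2 = 12).
4/5 of 12 = 9.60, rounded up to 10.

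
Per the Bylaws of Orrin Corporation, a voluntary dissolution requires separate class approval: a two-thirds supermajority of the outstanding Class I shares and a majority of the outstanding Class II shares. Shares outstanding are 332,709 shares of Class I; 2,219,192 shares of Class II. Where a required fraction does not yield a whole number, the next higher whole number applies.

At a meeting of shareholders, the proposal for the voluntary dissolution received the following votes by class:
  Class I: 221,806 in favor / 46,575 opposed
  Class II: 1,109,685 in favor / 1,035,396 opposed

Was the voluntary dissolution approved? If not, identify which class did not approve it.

Approved — every class gave the required vote.

Class I: 2/3 of 332709 = 221806; 221,806 required, 221,806 in favor — approved.
Class II: a majority of 2219192 is 1109597; 1,109,597 required, 1,109,685 in favor — approved.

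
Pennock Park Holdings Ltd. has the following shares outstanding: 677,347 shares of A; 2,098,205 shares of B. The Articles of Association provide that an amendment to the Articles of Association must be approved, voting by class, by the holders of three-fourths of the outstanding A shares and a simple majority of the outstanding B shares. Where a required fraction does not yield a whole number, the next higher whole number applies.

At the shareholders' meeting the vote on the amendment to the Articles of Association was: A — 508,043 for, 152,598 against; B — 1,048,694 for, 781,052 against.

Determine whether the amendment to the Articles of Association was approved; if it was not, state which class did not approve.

A: 3/4 of 677347 = 508010.25, rounded up to 508011; 508,011 required, 508,043 in favor — approved.
B: a majority of 2098205 is 1049103; 1,049,103 required, 1,048,694 in favor — not approved.

Not approved — the B shares did not give the required vote.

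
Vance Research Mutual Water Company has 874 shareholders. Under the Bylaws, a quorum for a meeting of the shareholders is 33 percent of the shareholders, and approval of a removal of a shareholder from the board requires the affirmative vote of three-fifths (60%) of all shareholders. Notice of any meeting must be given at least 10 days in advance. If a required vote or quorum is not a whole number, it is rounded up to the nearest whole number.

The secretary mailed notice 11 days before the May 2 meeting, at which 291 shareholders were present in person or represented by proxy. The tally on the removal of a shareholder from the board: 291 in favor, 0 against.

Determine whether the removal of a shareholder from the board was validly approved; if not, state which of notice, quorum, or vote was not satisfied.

Invalid — vote requirement not satisfied.

Notice: 11 days given; 10 required. Satisfied.
Quorum: 33% of 874 = 288.42, rounded up to 289; 291 present. Satisfied.
Vote: requires three-fifths of all shareholders (874); 3/5 of 874 = 524.40, rounded up to 525, so 525 needed; 291 in favor. Not satisfied.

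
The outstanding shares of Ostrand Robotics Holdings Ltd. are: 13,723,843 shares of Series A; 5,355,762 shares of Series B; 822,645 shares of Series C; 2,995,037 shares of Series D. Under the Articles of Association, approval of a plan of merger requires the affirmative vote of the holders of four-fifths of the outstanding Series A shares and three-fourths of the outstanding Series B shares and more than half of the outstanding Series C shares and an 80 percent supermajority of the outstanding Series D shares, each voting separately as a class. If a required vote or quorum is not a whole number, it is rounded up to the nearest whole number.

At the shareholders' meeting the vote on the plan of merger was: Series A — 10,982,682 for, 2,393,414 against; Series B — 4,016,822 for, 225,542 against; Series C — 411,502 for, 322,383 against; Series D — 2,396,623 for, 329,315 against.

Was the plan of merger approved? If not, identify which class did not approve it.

Approved — every class gave the required vote.

Series A: 4/5 of 13723843 = 10979074.40, rounded up to 10979075; 10,979,075 required, 10,982,682 in favor — approved.
Series B: 3/4 of 5355762 = 4016821.50, rounded up to 4016822; 4,016,822 required, 4,016,822 in favor — approved.
Series C: a majority of 822645 is 411323; 411,323 required, 411,502 in favor — approved.
Series D: 4/5 of 2995037 = 2396029.60, rounded up to 2396030; 2,396,030 required, 2,396,623 in favor — approved.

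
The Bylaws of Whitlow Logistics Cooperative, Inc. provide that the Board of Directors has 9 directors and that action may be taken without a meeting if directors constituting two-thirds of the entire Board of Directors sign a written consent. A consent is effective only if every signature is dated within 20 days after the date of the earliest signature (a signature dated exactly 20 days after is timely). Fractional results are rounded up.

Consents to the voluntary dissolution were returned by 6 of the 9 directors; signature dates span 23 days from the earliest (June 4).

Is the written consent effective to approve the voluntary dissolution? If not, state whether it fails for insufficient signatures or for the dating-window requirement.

Not effective — dating-window requirement not satisfied.

Signatures required: two-thirds of 9 — 2/3 of 9 = 6, so 6 needed; 6 signed. Sufficient.
Dating window: the latest signature is 23 days after the earliest; the limit is 20 days. Outside the window.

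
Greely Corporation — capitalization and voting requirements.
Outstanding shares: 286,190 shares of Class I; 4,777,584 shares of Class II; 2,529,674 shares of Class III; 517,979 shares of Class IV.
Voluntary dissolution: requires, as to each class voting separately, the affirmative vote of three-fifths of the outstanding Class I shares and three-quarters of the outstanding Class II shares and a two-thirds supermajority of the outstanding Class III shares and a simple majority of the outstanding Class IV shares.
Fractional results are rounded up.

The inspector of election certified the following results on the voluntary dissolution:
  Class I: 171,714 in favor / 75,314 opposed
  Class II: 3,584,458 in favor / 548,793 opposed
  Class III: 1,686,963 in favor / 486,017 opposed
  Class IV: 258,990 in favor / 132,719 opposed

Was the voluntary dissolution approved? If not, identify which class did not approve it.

Class I: 3/5 of 286190 = 171714; 171,714 required, 171,714 in favor — approved.
Class II: 3/4 of 4777584 = 3583188; 3,583,188 required, 3,584,458 in favor — approved.
Class III: 2/3 of 2529674 = 1686449.33, rounded up to 1686450; 1,686,450 required, 1,686,963 in favor — approved.
Class IV: a majority of 517979 is 258990; 258,990 required, 258,990 in favor — approved.

Approved — every class gave the required vote.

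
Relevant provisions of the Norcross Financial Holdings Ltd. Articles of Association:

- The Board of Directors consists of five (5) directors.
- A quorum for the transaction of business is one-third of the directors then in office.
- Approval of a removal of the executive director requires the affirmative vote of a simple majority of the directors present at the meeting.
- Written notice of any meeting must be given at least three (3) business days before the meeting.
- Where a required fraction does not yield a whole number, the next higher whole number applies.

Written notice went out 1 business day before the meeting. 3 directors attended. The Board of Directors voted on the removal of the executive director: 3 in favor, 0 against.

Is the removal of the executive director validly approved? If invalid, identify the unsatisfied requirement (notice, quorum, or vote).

Notice: 1 business day given; 3 required (1 < 3). Not satisfied.
Quorum: 3 present; quorum is 2. Satisfied.
Vote: the removal of the executive director requires a majority of the directors present (3). A majority of 3 is 2, so 2 affirmative votes are needed; 3 voted in favor. Satisfied.

Invalid — notice requirement not satisfied.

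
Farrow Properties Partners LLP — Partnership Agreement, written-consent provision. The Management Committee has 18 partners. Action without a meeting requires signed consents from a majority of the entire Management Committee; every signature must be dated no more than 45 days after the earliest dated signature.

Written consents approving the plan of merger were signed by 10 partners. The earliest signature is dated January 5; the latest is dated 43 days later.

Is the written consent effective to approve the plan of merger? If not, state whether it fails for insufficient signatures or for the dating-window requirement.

Signatures required: a majority of 18 — a majority of 18 is 10, so 10 needed; 10 signed. Sufficient.
Dating window: the latest signature is 43 days after the earliest; the limit is 45 days. Within the window.

Effective — both the signature and dating-window requirements are satisfied.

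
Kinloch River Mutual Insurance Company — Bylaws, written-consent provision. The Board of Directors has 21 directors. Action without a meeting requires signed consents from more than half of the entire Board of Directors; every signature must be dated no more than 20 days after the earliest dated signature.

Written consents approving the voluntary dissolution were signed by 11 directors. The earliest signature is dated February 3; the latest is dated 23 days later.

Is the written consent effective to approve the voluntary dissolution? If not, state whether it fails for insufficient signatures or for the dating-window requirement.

Not effective — dating-window requirement not satisfied.

Signatures required: more than half of 21 — a majority of 21 is 11, so 11 needed; 11 signed. Sufficient.
Dating window: the latest signature is 23 days after the earliest; the limit is 20 days. Outside the window.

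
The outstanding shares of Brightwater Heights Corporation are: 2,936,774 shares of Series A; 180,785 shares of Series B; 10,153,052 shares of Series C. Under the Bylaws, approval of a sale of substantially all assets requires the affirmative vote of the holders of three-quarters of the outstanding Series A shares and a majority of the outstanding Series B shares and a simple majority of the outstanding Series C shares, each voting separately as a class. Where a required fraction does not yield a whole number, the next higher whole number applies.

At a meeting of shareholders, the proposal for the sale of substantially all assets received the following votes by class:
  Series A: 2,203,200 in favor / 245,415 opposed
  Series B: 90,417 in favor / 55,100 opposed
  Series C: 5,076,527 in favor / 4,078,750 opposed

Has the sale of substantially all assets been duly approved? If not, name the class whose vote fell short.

Approved — every class gave the required vote.

Series A: 3/4 of 2936774 = 2202580.50, rounded up to 2202581; 2,202,581 required, 2,203,200 in favor — approved.
Series B: a majority of 180785 is 90393; 90,393 required, 90,417 in favor — approved.
Series C: a majority of 10153052 is 5076527; 5,076,527 required, 5,076,527 in favor — approved.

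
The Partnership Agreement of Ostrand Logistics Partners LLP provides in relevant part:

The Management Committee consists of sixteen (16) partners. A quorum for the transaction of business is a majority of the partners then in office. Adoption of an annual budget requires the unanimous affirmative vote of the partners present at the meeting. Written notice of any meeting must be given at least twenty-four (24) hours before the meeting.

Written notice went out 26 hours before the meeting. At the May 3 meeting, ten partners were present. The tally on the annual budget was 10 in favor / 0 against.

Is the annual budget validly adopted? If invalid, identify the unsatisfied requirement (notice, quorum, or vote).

Valid — all requirements satisfied.

Notice: 26 hours given; 24 required (26 ≥ 24). Satisfied.
Quorum: 10 present; quorum is 9. Satisfied.
Vote: the annual budget requires the unanimous vote of the partners present (10). Unanimous means all 10, so 10 affirmative votes are needed; 10 voted in favor. Satisfied.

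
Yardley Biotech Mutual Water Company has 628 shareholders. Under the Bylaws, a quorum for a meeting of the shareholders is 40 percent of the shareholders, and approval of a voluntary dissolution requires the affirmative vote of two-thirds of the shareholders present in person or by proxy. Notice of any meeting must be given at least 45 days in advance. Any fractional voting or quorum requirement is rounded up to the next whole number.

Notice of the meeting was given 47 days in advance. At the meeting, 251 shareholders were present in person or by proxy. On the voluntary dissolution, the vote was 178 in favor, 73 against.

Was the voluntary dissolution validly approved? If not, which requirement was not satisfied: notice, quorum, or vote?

Invalid — quorum requirement not satisfied.

Notice: 47 days given; 45 required. Satisfied.
Quorum: 40% of 628 = 251.20, rounded up to 252; 251 present. Not satisfied.
Vote: requires two-thirds of those present (251); 2/3 of 251 = 167.33, rounded up to 168, so 168 needed; 178 in favor. Satisfied.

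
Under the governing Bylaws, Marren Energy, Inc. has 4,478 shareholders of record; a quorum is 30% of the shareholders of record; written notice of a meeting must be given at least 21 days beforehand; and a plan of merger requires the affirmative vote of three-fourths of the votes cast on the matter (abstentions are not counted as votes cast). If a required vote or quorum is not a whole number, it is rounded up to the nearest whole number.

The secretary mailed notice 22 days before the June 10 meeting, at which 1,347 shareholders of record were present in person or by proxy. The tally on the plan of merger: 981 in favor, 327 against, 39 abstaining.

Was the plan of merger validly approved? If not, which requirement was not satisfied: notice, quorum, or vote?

Notice: 22 days given; 21 required. Satisfied.
Quorum: 30% of 4,478 = 1,343.40, rounded up to 1,344; 1,347 present. Satisfied.
Vote: requires three-fourths of the votes cast (1,347 − 39 abstaining = 1,308); 3/4 of 1308 = 981, so 981 needed; 981 in favor. Satisfied.

Valid — all requirements satisfied.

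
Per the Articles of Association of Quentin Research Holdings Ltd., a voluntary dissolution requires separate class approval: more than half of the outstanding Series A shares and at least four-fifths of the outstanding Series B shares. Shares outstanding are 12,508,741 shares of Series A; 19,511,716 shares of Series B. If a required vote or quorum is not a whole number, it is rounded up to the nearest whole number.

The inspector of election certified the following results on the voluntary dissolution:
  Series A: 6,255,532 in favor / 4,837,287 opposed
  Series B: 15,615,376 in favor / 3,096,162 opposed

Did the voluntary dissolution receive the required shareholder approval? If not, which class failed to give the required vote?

Series A: a majority of 12508741 is 6254371; 6,254,371 required, 6,255,532 in favor — approved.
Series B: 4/5 of 19511716 = 15609372.80, rounded up to 15609373; 15,609,373 required, 15,615,376 in favor — approved.

Approved — every class gave the required vote.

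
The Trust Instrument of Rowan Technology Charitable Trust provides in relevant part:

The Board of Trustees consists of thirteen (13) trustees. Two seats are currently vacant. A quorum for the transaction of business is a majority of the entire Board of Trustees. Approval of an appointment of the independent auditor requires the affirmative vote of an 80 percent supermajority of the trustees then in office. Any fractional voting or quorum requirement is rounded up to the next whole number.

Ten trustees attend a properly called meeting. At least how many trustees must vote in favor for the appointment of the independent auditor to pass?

9

The appointment of the independent auditor requires four-fifths of the trustees then in office (11).
4/5 of 11 = 8.80, rounded up to 9.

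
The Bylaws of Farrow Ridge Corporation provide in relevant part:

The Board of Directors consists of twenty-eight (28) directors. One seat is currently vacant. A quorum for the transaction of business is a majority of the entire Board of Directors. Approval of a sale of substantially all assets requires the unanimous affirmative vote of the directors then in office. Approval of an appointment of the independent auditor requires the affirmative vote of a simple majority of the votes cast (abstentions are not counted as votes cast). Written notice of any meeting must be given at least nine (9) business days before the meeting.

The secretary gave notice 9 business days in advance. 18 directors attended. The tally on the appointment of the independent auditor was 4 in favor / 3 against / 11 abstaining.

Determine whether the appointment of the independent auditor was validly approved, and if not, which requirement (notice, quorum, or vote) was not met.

Valid — all requirements satisfied.

Notice: 9 business days given; 9 required (9 ≥ 9). Satisfied.
Quorum: 18 present; quorum is 15. Satisfied.
Vote: the appointment of the independent auditor requires a majority of the votes cast (18 present − 11 abstaining = 7). A majority of 7 is 4, so 4 affirmative votes are needed; 4 voted in favor. Satisfied.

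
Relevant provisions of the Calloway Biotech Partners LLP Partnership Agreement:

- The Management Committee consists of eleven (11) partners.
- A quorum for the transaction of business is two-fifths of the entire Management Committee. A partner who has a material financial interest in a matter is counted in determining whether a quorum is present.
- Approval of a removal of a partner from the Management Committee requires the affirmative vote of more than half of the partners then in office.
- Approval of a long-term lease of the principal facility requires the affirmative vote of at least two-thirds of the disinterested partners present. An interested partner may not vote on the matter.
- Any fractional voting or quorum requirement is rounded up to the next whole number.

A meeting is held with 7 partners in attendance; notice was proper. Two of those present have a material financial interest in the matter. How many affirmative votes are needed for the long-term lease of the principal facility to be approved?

4

The long-term lease of the principal facility requires two-thirds of the disinterested partners present (7 − 2 = 5).
2/3 of 5 = 3.33, rounded up to 4.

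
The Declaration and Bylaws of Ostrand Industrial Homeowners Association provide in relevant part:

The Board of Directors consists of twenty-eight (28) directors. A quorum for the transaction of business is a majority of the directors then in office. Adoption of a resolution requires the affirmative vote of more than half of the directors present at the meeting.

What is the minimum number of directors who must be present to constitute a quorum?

A majority of 28 is 15.

15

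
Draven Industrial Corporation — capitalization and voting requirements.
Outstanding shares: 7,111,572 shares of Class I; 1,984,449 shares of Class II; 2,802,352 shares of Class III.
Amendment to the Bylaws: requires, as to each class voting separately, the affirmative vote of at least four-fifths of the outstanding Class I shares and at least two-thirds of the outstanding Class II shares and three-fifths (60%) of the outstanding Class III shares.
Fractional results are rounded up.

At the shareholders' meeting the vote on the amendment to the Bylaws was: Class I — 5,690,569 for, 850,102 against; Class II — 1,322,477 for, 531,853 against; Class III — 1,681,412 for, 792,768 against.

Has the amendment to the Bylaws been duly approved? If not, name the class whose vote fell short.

Class I: 4/5 of 7111572 = 5689257.60, rounded up to 5689258; 5,689,258 required, 5,690,569 in favor — approved.
Class II: 2/3 of 1984449 = 1322966; 1,322,966 required, 1,322,477 in favor — not approved.
Class III: 3/5 of 2802352 = 1681411.20, rounded up to 1681412; 1,681,412 required, 1,681,412 in favor — approved.

Not approved — the Class II shares did not give the required vote.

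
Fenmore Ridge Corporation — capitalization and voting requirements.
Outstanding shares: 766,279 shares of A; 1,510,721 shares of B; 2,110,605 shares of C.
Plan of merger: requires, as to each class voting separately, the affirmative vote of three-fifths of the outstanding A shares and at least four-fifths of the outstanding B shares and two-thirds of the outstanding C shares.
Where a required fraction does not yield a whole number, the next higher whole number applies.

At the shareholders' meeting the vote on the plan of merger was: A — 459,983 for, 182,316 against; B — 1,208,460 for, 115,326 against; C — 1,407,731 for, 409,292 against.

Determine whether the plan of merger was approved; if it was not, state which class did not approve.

Not approved — the B shares did not give the required vote.

A: 3/5 of 766279 = 459767.40, rounded up to 459768; 459,768 required, 459,983 in favor — approved.
B: 4/5 of 1510721 = 1208576.80, rounded up to 1208577; 1,208,577 required, 1,208,460 in favor — not approved.
C: 2/3 of 2110605 = 1407070; 1,407,070 required, 1,407,731 in favor — approved.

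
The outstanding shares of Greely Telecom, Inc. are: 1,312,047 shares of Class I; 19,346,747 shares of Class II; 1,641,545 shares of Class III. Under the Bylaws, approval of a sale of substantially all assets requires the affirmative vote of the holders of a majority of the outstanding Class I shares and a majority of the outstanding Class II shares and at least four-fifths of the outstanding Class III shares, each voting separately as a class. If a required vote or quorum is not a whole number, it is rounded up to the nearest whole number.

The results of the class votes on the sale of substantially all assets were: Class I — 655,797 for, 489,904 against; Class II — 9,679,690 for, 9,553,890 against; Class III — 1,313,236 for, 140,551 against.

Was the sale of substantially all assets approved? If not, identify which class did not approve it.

Class I: a majority of 1312047 is 656024; 656,024 required, 655,797 in favor — not approved.
Class II: a majority of 19346747 is 9673374; 9,673,374 required, 9,679,690 in favor — approved.
Class III: 4/5 of 1641545 = 1313236; 1,313,236 required, 1,313,236 in favor — approved.

Not approved — the Class I shares did not give the required vote.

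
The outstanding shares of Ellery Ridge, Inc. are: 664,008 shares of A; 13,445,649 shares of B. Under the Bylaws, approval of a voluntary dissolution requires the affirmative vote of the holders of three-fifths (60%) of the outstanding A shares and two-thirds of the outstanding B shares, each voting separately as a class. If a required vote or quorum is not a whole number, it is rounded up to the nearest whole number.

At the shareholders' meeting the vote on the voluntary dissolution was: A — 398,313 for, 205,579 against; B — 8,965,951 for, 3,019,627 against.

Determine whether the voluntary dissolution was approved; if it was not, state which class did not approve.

A: 3/5 of 664008 = 398404.80, rounded up to 398405; 398,405 required, 398,313 in favor — not approved.
B: 2/3 of 13445649 = 8963766; 8,963,766 required, 8,965,951 in favor — approved.

Not approved — the A shares did not give the required vote.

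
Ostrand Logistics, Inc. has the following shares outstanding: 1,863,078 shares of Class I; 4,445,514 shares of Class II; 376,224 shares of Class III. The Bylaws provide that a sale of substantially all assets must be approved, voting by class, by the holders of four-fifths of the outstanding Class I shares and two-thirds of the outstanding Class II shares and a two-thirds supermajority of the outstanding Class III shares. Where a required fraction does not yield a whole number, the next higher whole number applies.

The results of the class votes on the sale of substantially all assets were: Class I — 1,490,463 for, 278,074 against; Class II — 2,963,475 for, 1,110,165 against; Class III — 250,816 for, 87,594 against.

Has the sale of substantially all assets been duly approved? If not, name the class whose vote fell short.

Not approved — the Class II shares did not give the required vote.

Class I: 4/5 of 1863078 = 1490462.40, rounded up to 1490463; 1,490,463 required, 1,490,463 in favor — approved.
Class II: 2/3 of 4445514 = 2963676; 2,963,676 required, 2,963,475 in favor — not approved.
Class III: 2/3 of 376224 = 250816; 250,816 required, 250,816 in favor — approved.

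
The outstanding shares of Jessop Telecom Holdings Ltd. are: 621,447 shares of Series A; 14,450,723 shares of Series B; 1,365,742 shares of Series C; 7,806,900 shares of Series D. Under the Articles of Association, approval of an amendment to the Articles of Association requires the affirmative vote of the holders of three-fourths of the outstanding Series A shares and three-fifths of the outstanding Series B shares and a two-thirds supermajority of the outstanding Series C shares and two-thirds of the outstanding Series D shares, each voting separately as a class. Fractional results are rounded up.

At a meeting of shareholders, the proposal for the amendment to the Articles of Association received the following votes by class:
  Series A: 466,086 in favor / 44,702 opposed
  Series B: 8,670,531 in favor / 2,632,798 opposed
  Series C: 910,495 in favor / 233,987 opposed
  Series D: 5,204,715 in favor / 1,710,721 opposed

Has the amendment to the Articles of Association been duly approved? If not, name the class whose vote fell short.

Approved — every class gave the required vote.

Series A: 3/4 of 621447 = 466085.25, rounded up to 466086; 466,086 required, 466,086 in favor — approved.
Series B: 3/5 of 14450723 = 8670433.80, rounded up to 8670434; 8,670,434 required, 8,670,531 in favor — approved.
Series C: 2/3 of 1365742 = 910494.67, rounded up to 910495; 910,495 required, 910,495 in favor — approved.
Series D: 2/3 of 7806900 = 5204600; 5,204,600 required, 5,204,715 in favor — approved.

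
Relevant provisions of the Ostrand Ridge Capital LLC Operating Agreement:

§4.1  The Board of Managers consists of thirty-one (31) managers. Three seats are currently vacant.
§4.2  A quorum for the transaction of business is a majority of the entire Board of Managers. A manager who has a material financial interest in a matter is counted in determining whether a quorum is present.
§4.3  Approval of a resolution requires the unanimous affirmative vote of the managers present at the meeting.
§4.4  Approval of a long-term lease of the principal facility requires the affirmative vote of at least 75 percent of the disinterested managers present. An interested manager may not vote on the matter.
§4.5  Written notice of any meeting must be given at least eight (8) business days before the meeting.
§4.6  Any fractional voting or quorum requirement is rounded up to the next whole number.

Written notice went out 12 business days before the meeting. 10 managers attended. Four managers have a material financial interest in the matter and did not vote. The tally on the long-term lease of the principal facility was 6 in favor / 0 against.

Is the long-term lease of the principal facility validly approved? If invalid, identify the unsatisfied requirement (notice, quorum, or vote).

Invalid — quorum requirement not satisfied.

Notice: 12 business days given; 8 required (12 ≥ 8). Satisfied.
Quorum: 10 present (interested managers count toward quorum); quorum is 16. Not satisfied.
Vote: the long-term lease of the principal facility requires three-fourths of the disinterested managers present (10 − 4 = 6). 3/4 of 6 = 4.50, rounded up to 5, so 5 affirmative votes are needed; 6 voted in favor. Satisfied. (Moot — without a quorum no business can be validly transacted.)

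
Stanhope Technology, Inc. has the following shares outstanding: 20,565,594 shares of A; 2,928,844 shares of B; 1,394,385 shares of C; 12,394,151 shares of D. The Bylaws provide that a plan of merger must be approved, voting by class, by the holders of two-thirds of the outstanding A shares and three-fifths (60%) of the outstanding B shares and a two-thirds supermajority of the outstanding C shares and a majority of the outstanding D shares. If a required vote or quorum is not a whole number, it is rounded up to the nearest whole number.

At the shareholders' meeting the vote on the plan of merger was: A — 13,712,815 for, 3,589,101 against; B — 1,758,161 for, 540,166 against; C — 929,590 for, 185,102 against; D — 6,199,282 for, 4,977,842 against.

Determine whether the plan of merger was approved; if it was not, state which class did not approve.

Approved — every class gave the required vote.

A: 2/3 of 20565594 = 13710396; 13,710,396 required, 13,712,815 in favor — approved.
B: 3/5 of 2928844 = 1757306.40, rounded up to 1757307; 1,757,307 required, 1,758,161 in favor — approved.
C: 2/3 of 1394385 = 929590; 929,590 required, 929,590 in favor — approved.
D: a majority of 12394151 is 6197076; 6,197,076 required, 6,199,282 in favor — approved.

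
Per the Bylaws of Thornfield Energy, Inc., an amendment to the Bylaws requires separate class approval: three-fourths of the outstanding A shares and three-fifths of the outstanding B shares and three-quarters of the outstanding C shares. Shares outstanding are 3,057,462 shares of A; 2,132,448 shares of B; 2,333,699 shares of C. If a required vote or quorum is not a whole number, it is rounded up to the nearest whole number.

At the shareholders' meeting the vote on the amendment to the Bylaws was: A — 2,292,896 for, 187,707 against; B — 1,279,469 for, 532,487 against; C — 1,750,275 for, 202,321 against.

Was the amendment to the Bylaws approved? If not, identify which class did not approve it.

A: 3/4 of 3057462 = 2293096.50, rounded up to 2293097; 2,293,097 required, 2,292,896 in favor — not approved.
B: 3/5 of 2132448 = 1279468.80, rounded up to 1279469; 1,279,469 required, 1,279,469 in favor — approved.
C: 3/4 of 2333699 = 1750274.25, rounded up to 1750275; 1,750,275 required, 1,750,275 in favor — approved.

Not approved — the A shares did not give the required vote.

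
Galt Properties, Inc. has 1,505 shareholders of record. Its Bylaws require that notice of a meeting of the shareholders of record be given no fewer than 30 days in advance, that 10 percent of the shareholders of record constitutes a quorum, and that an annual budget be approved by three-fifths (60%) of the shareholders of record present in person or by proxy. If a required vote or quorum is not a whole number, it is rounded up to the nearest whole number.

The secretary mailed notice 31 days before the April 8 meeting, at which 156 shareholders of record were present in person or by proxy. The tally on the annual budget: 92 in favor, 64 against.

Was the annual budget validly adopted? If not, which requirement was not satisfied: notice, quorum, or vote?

Notice: 31 days given; 30 required. Satisfied.
Quorum: 10% of 1,505 = 150.50, rounded up to 151; 156 present. Satisfied.
Vote: requires three-fifths of those present (156); 3/5 of 156 = 93.60, rounded up to 94, so 94 needed; 92 in favor. Not satisfied.

Invalid — vote requirement not satisfied.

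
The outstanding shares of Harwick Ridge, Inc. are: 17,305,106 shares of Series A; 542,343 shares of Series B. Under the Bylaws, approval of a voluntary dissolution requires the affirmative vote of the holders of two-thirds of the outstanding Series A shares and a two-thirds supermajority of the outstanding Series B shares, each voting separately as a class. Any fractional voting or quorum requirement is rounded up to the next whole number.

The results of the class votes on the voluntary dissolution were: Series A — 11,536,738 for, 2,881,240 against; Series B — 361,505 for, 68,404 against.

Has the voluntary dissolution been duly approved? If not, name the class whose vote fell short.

Not approved — the Series B shares did not give the required vote.

Series A: 2/3 of 17305106 = 11536737.33, rounded up to 11536738; 11,536,738 required, 11,536,738 in favor — approved.
Series B: 2/3 of 542343 = 361562; 361,562 required, 361,505 in favor — not approved.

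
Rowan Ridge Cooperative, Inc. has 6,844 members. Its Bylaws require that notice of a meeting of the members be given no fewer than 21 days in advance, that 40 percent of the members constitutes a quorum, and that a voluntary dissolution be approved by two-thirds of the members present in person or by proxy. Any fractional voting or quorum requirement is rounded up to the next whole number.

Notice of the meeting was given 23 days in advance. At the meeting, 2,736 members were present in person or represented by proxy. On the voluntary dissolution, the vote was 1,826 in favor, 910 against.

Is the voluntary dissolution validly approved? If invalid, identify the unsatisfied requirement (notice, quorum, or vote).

Invalid — quorum requirement not satisfied.

Notice: 23 days given; 21 required. Satisfied.
Quorum: 40% of 6,844 = 2,737.60, rounded up to 2,738; 2,736 present. Not satisfied.
Vote: requires two-thirds of those present (2,736); 2/3 of 2736 = 1824, so 1,824 needed; 1,826 in favor. Satisfied.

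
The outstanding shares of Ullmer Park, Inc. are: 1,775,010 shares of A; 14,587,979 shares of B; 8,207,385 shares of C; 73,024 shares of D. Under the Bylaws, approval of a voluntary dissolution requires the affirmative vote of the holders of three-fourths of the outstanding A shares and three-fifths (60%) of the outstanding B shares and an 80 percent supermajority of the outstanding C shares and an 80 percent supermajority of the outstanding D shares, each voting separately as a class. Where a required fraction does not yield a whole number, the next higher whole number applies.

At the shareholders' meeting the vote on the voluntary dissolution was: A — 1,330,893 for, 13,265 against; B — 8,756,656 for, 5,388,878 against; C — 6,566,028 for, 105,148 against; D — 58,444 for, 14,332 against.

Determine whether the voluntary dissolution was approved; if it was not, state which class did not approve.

Not approved — the A shares did not give the required vote.

A: 3/4 of 1775010 = 1331257.50, rounded up to 1331258; 1,331,258 required, 1,330,893 in favor — not approved.
B: 3/5 of 14587979 = 8752787.40, rounded up to 8752788; 8,752,788 required, 8,756,656 in favor — approved.
C: 4/5 of 8207385 = 6565908; 6,565,908 required, 6,566,028 in favor — approved.
D: 4/5 of 73024 = 58419.20, rounded up to 58420; 58,420 required, 58,444 in favor — approved.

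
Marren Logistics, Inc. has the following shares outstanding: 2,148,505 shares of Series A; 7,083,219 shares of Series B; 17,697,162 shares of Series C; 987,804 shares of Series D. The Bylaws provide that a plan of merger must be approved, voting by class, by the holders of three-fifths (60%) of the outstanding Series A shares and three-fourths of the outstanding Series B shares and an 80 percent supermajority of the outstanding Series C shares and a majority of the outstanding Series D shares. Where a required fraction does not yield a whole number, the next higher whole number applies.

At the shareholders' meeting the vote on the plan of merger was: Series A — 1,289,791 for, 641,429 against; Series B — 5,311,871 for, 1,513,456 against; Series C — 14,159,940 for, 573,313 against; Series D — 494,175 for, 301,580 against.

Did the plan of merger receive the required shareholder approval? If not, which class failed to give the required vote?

Not approved — the Series B shares did not give the required vote.

Series A: 3/5 of 2148505 = 1289103; 1,289,103 required, 1,289,791 in favor — approved.
Series B: 3/4 of 7083219 = 5312414.25, rounded up to 5312415; 5,312,415 required, 5,311,871 in favor — not approved.
Series C: 4/5 of 17697162 = 14157729.60, rounded up to 14157730; 14,157,730 required, 14,159,940 in favor — approved.
Series D: a majority of 987804 is 493903; 493,903 required, 494,175 in favor — approved.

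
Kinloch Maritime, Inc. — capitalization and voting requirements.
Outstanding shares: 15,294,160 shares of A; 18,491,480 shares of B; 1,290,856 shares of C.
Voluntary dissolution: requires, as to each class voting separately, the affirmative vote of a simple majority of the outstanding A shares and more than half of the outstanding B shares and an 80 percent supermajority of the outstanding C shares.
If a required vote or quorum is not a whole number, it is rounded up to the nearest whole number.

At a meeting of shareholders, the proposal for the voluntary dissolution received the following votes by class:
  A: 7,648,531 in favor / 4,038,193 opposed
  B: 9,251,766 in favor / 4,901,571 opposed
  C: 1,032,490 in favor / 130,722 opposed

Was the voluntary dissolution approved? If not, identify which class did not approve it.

Not approved — the C shares did not give the required vote.

A: a majority of 15294160 is 7647081; 7,647,081 required, 7,648,531 in favor — approved.
B: a majority of 18491480 is 9245741; 9,245,741 required, 9,251,766 in favor — approved.
C: 4/5 of 1290856 = 1032684.80, rounded up to 1032685; 1,032,685 required, 1,032,490 in favor — not approved.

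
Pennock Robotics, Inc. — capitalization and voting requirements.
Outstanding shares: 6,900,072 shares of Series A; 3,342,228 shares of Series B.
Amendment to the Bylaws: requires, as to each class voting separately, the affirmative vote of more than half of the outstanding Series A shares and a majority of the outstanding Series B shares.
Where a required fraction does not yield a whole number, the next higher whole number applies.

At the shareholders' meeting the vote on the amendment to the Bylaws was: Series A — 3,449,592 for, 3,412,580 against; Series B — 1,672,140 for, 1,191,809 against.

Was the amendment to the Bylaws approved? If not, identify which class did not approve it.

Series A: a majority of 6900072 is 3450037; 3,450,037 required, 3,449,592 in favor — not approved.
Series B: a majority of 3342228 is 1671115; 1,671,115 required, 1,672,140 in favor — approved.

Not approved — the Series A shares did not give the required vote.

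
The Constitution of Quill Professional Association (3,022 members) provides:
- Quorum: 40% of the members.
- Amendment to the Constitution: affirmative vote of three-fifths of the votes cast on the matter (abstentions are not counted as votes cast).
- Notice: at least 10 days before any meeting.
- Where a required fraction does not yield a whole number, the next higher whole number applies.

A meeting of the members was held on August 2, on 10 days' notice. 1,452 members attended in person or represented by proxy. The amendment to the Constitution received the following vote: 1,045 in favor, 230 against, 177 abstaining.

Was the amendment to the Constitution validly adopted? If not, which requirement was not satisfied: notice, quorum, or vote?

Valid — all requirements satisfied.

Notice: 10 days given; 10 required. Satisfied.
Quorum: 40% of 3,022 = 1,208.80, rounded up to 1,209; 1,452 present. Satisfied.
Vote: requires three-fifths of the votes cast (1,452 − 177 abstaining = 1,275); 3/5 of 1275 = 765, so 765 needed; 1,045 in favor. Satisfied.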